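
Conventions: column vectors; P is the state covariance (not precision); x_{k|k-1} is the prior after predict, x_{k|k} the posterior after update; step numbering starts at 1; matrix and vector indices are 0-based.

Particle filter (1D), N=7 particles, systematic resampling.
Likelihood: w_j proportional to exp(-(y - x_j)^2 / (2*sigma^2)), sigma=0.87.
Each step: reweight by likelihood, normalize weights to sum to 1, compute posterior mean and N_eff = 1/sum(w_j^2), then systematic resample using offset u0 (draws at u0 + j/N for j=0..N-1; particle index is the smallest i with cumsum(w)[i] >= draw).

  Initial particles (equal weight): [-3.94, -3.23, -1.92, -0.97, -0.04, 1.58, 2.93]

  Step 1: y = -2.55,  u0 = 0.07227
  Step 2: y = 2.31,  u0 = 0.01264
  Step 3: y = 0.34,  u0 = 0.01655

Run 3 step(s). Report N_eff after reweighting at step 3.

step 1: w=[0.1400, 0.3697, 0.3860, 0.0964, 0.0078, 0.0000, 0.0000]  mean=-2.5808  Neff=3.1781  idx=[0, 1, 1, 1, 2, 2, 3]
step 2: w=[0.0000, 0.0000, 0.0000, 0.0000, 0.0088, 0.0088, 0.9824]  mean=-0.9868  Neff=1.0361  idx=[5, 6, 6, 6, 6, 6, 6]
step 3: w=[0.0174, 0.1638, 0.1638, 0.1638, 0.1638, 0.1638, 0.1638]  mean=-0.9866  Neff=6.2030  idx=[0, 1, 2, 3, 4, 5, 6]

N_eff = 6.2030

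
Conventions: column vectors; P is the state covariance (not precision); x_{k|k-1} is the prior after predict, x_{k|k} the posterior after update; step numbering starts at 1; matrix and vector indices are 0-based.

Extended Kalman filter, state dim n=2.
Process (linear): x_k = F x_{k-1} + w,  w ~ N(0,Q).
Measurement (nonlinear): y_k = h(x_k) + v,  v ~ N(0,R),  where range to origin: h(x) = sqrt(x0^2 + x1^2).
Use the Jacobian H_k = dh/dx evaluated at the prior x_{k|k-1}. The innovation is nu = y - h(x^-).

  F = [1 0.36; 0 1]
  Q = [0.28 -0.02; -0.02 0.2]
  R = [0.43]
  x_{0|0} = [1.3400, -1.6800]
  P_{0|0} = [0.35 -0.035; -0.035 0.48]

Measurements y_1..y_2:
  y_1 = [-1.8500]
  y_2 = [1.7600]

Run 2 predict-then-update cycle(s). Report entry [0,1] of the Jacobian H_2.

H_jac[0,1] = 0.7948

step 1: x^-=[0.7352, -1.6800]  P^-=[0.6670 0.1178; 0.1178 0.6800]  H_jac=[0.4009 -0.9161]  S=[1.0214]  K=[0.1562; -0.5637]  nu=[-3.6838]  x^+=[0.1600, 0.3965]  P^+=[0.6421 0.2077; 0.2077 0.3555]
step 2: x^-=[0.3027, 0.3965]  P^-=[1.1177 0.3157; 0.3157 0.5555]  H_jac=[0.6068 0.7948]  S=[1.4970]  K=[0.6207; 0.4229]  nu=[1.2612]  x^+=[1.0855, 0.9298]  P^+=[0.5410 -0.0773; -0.0773 0.2878]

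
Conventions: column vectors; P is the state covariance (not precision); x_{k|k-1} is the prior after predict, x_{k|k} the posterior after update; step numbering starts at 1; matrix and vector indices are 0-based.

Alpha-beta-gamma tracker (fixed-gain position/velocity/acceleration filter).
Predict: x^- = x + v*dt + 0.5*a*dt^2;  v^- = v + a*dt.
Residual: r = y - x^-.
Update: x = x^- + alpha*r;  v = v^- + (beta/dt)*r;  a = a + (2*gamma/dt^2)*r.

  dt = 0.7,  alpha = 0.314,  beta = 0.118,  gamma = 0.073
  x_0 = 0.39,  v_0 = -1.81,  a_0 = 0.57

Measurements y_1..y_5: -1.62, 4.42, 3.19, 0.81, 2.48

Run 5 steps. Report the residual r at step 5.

step 1: x_pred=-0.7373  r=-0.8827  x^+=-1.0145  v^+=-1.5598  a^+=0.3070
step 2: x_pred=-2.0311  r=6.4511  x^+=-0.0055  v^+=-0.2574  a^+=2.2292
step 3: x_pred=0.3605  r=2.8295  x^+=1.2490  v^+=1.7800  a^+=3.0723
step 4: x_pred=3.2477  r=-2.4377  x^+=2.4822  v^+=3.5197  a^+=2.3459
step 5: x_pred=5.5207  r=-3.0407  x^+=4.5660  v^+=4.6492  a^+=1.4399

resid = -3.0407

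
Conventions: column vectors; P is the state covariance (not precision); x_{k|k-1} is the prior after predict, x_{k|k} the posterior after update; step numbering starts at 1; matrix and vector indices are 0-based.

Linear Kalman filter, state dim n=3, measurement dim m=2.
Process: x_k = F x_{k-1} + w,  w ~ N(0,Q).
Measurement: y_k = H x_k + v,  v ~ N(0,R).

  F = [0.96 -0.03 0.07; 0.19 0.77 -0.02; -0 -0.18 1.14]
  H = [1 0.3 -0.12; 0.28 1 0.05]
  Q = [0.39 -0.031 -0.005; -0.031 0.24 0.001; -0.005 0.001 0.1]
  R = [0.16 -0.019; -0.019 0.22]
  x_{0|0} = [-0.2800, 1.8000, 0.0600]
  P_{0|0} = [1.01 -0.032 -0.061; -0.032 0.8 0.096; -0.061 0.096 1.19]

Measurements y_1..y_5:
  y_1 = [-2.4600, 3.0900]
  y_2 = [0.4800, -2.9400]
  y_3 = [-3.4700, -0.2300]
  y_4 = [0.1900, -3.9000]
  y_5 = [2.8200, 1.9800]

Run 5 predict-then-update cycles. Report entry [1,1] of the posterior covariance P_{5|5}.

step 1: x^-=[-0.3186, 1.3316, -0.2556]  P^-=[1.3206 0.1152 0.0286; 0.1152 0.7394 -0.0645; 0.0286 -0.0645 1.6330]  S=[1.6376 0.6949; 0.6949 1.1259]  K=[0.8700 -0.1050; -0.1072 0.7487; -0.1674 0.1256]  nu=[-2.5716, 1.8604]  x^+=[-2.7511, 3.0000, 0.4084]  P^+=[0.1957 -0.1041 0.1937; -0.1041 0.2011 -0.1033; 0.1937 -0.1033 1.5986]
step 2: x^-=[-2.7024, 1.7791, -0.0744]  P^-=[0.6108 -0.0853 0.3584; -0.0853 0.3382 -0.1089; 0.3584 -0.1089 2.2265]  S=[0.7039 0.1649; 0.1649 0.5630]  K=[0.7807 -0.0447; -0.0935 0.5759; 0.0434 0.1699]  nu=[2.6398, -3.9587]  x^+=[-0.4647, -0.7476, -0.6322]  P^+=[0.1921 -0.0943 0.3173; -0.0943 0.1630 -0.1626; 0.3173 -0.1626 2.2065]
step 3: x^-=[-0.4680, -0.6513, -0.5861]  P^-=[0.6268 -0.0827 0.5431; -0.0827 0.3195 -0.1433; 0.5431 -0.1433 3.0396]  S=[0.6896 0.1684; 0.1684 0.5508]  K=[0.7837 -0.0218; -0.0910 0.5528; 0.1351 0.2506]  nu=[-2.8770, 0.5817]  x^+=[-2.7354, -0.0679, -0.8290]  P^+=[0.2087 -0.1002 0.4405; -0.1002 0.1624 -0.2198; 0.4405 -0.2198 2.9810]
step 4: x^-=[-2.6819, -0.5554, -0.9329]  P^-=[0.6630 -0.0889 0.7435; -0.0889 0.3191 -0.1844; 0.7435 -0.1844 4.0696]  S=[0.6918 0.1731; 0.1731 0.5539]  K=[0.7923 -0.0059; -0.0943 0.5441; 0.2019 0.3472]  nu=[2.9266, -2.5470]  x^+=[-0.3481, -2.2171, -1.2263]  P^+=[0.2303 -0.1102 0.5865; -0.1102 0.1668 -0.2892; 0.5865 -0.2892 3.9504]
step 5: x^-=[-0.3535, -1.7488, -0.9989]  P^-=[0.7082 -0.0984 0.9856; -0.0984 0.3210 -0.2363; 0.9856 -0.2363 5.3580]  S=[0.6956 0.1777; 0.1777 0.5588]  K=[0.8026 0.0117; -0.0991 0.5355; 0.2721 0.4639]  nu=[3.5783, 3.8777]  x^+=[2.5635, -0.0267, 1.7738]  P^+=[0.2567 -0.1228 0.7639; -0.1228 0.1728 -0.3741; 0.7639 -0.3741 5.1414]

P_post[1,1] = 0.1728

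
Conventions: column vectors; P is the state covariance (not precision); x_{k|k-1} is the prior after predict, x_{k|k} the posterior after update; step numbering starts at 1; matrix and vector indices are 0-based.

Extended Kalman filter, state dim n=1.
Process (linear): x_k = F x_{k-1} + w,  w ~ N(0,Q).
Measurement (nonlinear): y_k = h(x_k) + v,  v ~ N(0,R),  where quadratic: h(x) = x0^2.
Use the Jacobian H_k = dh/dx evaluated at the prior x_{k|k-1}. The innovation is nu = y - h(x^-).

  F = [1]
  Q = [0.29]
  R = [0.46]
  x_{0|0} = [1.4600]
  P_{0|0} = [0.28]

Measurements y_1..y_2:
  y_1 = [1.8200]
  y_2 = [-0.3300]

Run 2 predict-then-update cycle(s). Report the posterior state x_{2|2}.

x_post = [0.6840]

step 1: x^-=[1.4600]  P^-=[0.5700]  H_jac=[2.9200]  S=[5.3200]  K=[0.3129]  nu=[-0.3116]  x^+=[1.3625]  P^+=[0.0493]
step 2: x^-=[1.3625]  P^-=[0.3393]  H_jac=[2.7250]  S=[2.9795]  K=[0.3103]  nu=[-2.1864]  x^+=[0.6840]  P^+=[0.0524]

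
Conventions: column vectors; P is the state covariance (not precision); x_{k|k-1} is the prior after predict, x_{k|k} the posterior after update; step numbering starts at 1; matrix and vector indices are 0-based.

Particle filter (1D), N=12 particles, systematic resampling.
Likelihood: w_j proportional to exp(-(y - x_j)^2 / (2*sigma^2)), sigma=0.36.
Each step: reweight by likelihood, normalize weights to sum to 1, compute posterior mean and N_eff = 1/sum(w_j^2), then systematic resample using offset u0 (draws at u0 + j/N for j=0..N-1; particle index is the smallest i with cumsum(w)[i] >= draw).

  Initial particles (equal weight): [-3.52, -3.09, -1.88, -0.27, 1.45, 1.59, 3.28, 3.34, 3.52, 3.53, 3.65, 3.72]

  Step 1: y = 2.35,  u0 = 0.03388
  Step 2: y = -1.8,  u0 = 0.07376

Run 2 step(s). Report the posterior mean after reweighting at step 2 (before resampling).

step 1: w=[0.0000, 0.0000, 0.0000, 0.0000, 0.1980, 0.4854, 0.1602, 0.1027, 0.0229, 0.0209, 0.0066, 0.0032]  mean=2.1182  Neff=3.2051  idx=[4, 4, 5, 5, 5, 5, 5, 5, 6, 6, 7, 8]
step 2: w=[0.4616, 0.4616, 0.0128, 0.0128, 0.0128, 0.0128, 0.0128, 0.0128, 0.0000, 0.0000, 0.0000, 0.0000]  mean=1.4607  Neff=2.3408  idx=[0, 0, 0, 0, 0, 1, 1, 1, 1, 1, 1, 7]

post_mean = 1.4607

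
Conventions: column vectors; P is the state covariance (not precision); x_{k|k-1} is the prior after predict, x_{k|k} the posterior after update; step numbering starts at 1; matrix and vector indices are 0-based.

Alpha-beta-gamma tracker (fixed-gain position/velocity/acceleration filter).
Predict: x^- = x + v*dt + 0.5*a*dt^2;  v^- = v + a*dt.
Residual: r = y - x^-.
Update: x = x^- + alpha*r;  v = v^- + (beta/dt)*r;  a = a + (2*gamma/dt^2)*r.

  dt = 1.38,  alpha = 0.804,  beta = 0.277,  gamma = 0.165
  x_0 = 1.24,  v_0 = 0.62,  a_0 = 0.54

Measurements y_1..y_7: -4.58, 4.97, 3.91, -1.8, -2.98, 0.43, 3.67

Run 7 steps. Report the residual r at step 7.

step 1: x_pred=2.6098  r=-7.1898  x^+=-3.1708  v^+=-0.0780  a^+=-0.7059
step 2: x_pred=-3.9505  r=8.9205  x^+=3.2216  v^+=0.7385  a^+=0.8399
step 3: x_pred=5.0405  r=-1.1305  x^+=4.1316  v^+=1.6707  a^+=0.6440
step 4: x_pred=7.0503  r=-8.8503  x^+=-0.0653  v^+=0.7829  a^+=-0.8896
step 5: x_pred=0.1680  r=-3.1480  x^+=-2.3630  v^+=-1.0766  a^+=-1.4351
step 6: x_pred=-5.2152  r=5.6452  x^+=-0.6765  v^+=-1.9239  a^+=-0.4569
step 7: x_pred=-3.7665  r=7.4365  x^+=2.2125  v^+=-1.0617  a^+=0.8317

resid = 7.4365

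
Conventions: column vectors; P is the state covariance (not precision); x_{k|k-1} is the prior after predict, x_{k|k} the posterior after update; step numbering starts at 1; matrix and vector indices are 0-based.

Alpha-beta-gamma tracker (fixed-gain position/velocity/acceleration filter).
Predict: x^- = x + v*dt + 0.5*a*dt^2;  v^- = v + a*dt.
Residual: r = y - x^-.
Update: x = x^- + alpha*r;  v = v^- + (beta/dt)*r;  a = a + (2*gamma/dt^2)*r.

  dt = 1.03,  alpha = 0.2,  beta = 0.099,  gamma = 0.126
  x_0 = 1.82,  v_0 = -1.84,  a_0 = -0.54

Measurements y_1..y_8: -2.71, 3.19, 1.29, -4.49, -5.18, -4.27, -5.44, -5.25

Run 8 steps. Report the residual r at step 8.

resid = -10.4282

step 1: x_pred=-0.3616  r=-2.3484  x^+=-0.8313  v^+=-2.6219  a^+=-1.0978
step 2: x_pred=-4.1142  r=7.3042  x^+=-2.6534  v^+=-3.0506  a^+=0.6372
step 3: x_pred=-5.4575  r=6.7475  x^+=-4.1080  v^+=-1.7458  a^+=2.2400
step 4: x_pred=-4.7180  r=0.2280  x^+=-4.6724  v^+=0.5833  a^+=2.2941
step 5: x_pred=-2.8547  r=-2.3253  x^+=-3.3197  v^+=2.7227  a^+=1.7418
step 6: x_pred=0.4086  r=-4.6786  x^+=-0.5271  v^+=4.0670  a^+=0.6304
step 7: x_pred=3.9963  r=-9.4363  x^+=2.1091  v^+=3.8094  a^+=-1.6110
step 8: x_pred=5.1782  r=-10.4282  x^+=3.0925  v^+=1.1477  a^+=-4.0881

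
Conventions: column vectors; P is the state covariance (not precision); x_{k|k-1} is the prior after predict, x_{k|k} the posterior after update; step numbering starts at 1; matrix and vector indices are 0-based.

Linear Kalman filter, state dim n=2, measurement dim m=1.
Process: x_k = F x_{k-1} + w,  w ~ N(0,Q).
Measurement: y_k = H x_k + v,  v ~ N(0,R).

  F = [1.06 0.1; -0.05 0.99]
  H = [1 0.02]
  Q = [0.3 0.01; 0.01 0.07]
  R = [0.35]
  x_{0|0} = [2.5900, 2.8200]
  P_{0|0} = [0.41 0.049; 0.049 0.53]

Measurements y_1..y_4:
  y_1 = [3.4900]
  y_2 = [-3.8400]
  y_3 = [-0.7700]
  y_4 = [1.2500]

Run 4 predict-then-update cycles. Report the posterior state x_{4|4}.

x_post = [0.4680, 2.0651]

step 1: x^-=[3.0274, 2.6623]  P^-=[0.7764 0.0919; 0.0919 0.5856]  S=[1.1303]  K=[0.6885; 0.0917]  nu=[0.4094]  x^+=[3.3092, 2.6998]  P^+=[0.2406 0.0206; 0.0206 0.5761]
step 2: x^-=[3.7778, 2.5074]  P^-=[0.5804 0.0758; 0.0758 0.6332]  S=[0.9337]  K=[0.6233; 0.0947]  nu=[-7.6679]  x^+=[-1.0013, 1.7811]  P^+=[0.2177 0.0207; 0.0207 0.6249]
step 3: x^-=[-0.8833, 1.8134]  P^-=[0.5553 0.0819; 0.0819 0.6809]  S=[0.9088]  K=[0.6128; 0.1051]  nu=[0.0770]  x^+=[-0.8361, 1.8215]  P^+=[0.2140 0.0234; 0.0234 0.6709]
step 4: x^-=[-0.7041, 1.8451]  P^-=[0.5521 0.0895; 0.0895 0.7258]  S=[0.9060]  K=[0.6114; 0.1148]  nu=[1.9172]  x^+=[0.4680, 2.0651]  P^+=[0.2135 0.0259; 0.0259 0.7138]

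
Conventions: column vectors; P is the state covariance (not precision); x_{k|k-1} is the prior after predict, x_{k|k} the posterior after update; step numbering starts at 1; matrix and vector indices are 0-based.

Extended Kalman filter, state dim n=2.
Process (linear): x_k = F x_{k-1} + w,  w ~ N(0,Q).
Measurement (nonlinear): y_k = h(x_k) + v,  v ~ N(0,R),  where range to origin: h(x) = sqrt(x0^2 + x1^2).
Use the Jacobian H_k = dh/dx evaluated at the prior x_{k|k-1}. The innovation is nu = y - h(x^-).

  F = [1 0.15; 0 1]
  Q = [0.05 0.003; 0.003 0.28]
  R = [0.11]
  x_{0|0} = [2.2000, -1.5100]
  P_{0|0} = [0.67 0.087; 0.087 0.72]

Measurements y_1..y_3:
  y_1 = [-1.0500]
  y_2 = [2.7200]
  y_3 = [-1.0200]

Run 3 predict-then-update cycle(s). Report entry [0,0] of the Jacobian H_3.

H_jac[0,0] = 0.4199

step 1: x^-=[1.9735, -1.5100]  P^-=[0.7623 0.1980; 0.1980 1.0000]  H_jac=[0.7942 -0.6077]  S=[0.7690]  K=[0.6308; -0.5857]  nu=[-3.5349]  x^+=[-0.2565, 0.5606]  P^+=[0.4563 0.4821; 0.4821 0.7362]
step 2: x^-=[-0.1724, 0.5606]  P^-=[0.6675 0.5956; 0.5956 1.0162]  H_jac=[-0.2940 0.9558]  S=[0.7614]  K=[0.4900; 1.0458]  nu=[2.1335]  x^+=[0.8730, 2.7917]  P^+=[0.4847 0.2055; 0.2055 0.1835]
step 3: x^-=[1.2917, 2.7917]  P^-=[0.6005 0.2360; 0.2360 0.4635]  H_jac=[0.4199 0.9076]  S=[0.7776]  K=[0.5997; 0.6685]  nu=[-4.0961]  x^+=[-1.1648, 0.0536]  P^+=[0.3208 -0.0757; -0.0757 0.1161]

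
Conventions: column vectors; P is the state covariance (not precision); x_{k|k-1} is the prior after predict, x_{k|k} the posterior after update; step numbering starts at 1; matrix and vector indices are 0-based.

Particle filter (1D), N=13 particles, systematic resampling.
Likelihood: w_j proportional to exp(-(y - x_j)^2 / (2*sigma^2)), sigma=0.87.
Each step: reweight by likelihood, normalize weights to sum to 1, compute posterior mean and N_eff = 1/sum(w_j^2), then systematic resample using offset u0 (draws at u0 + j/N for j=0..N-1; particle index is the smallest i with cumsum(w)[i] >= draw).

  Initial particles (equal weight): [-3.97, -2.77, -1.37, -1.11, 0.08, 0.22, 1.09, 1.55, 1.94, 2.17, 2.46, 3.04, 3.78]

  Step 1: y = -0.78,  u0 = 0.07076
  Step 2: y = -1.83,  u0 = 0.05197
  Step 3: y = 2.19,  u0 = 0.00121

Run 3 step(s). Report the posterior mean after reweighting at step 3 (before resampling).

post_mean = -0.0456

step 1: w=[0.0004, 0.0238, 0.2590, 0.3033, 0.2000, 0.1684, 0.0324, 0.0090, 0.0025, 0.0010, 0.0003, 0.0000, 0.0000]  mean=-0.6488  Neff=4.3653  idx=[2, 2, 2, 3, 3, 3, 3, 4, 4, 4, 5, 5, 7]
step 2: w=[0.1488, 0.1488, 0.1488, 0.1215, 0.1215, 0.1215, 0.1215, 0.0154, 0.0154, 0.0154, 0.0107, 0.0107, 0.0001]  mean=-1.1426  Neff=7.9095  idx=[0, 0, 1, 1, 2, 2, 3, 4, 4, 5, 6, 6, 9]
step 3: w=[0.0039, 0.0039, 0.0039, 0.0039, 0.0039, 0.0039, 0.0128, 0.0128, 0.0128, 0.0128, 0.0128, 0.0128, 0.8996]  mean=-0.0456  Neff=1.2341  idx=[0, 10, 12, 12, 12, 12, 12, 12, 12, 12, 12, 12, 12]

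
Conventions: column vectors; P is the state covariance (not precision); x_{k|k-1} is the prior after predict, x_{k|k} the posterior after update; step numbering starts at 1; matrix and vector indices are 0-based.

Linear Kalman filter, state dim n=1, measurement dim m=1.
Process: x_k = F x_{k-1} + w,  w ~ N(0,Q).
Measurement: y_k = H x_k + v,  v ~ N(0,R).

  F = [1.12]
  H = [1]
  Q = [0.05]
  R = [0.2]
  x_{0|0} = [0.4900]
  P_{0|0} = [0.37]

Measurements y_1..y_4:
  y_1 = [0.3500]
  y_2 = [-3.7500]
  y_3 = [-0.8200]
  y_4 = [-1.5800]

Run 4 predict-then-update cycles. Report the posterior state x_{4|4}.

step 1: x^-=[0.5488]  P^-=[0.5141]  S=[0.7141]  K=[0.7199]  nu=[-0.1988]  x^+=[0.4057]  P^+=[0.1440]
step 2: x^-=[0.4544]  P^-=[0.2306]  S=[0.4306]  K=[0.5356]  nu=[-4.2044]  x^+=[-1.7973]  P^+=[0.1071]
step 3: x^-=[-2.0130]  P^-=[0.1844]  S=[0.3844]  K=[0.4797]  nu=[1.1930]  x^+=[-1.4408]  P^+=[0.0959]
step 4: x^-=[-1.6136]  P^-=[0.1703]  S=[0.3703]  K=[0.4599]  nu=[0.0336]  x^+=[-1.5982]  P^+=[0.0920]

x_post = [-1.5982]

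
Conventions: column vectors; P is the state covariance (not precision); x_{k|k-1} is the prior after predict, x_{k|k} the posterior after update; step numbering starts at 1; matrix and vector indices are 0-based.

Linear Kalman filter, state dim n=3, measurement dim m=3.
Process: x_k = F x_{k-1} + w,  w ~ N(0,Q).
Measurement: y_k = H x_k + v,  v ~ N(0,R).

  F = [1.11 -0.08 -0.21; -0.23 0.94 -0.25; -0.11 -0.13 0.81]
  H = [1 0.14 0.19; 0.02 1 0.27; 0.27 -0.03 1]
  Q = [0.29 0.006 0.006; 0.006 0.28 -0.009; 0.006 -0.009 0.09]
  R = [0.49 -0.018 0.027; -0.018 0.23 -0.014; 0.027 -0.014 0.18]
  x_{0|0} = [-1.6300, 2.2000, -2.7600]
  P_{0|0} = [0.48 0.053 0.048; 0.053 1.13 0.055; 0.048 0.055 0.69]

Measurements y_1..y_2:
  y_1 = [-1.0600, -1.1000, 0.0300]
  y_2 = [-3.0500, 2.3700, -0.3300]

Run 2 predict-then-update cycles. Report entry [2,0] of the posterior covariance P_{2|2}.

P_post[2,0] = -0.0691

step 1: x^-=[-1.4057, 3.1329, -2.3423]  P^-=[0.8891 -0.1298 -0.1232; -0.1298 1.3037 -0.2425; -0.1232 -0.2425 0.5490]  S=[1.3284 -0.0087 0.2028; -0.0087 1.4366 -0.1870; 0.2028 -0.1870 0.7451]  K=[0.6432 -0.1023 -0.0387; 0.0454 0.8306 -0.2288; -0.1543 0.0295 0.7513]  nu=[0.3521, -3.5724, 2.8458]  x^+=[-0.9239, -0.4695, -0.3640]  P^+=[0.3338 -0.0199 -0.0789; -0.0199 0.2046 -0.0401; -0.0789 -0.0401 0.1508]
step 2: x^-=[-0.9115, -0.1379, -0.1322]  P^-=[0.7482 -0.0827 -0.1268; -0.0827 0.5063 -0.0739; -0.1268 -0.0739 0.2183]  S=[1.1807 -0.0554 0.1245; -0.0554 0.7079 -0.0736; 0.1245 -0.0736 0.3906]  K=[0.6000 -0.0982 -0.0108; 0.0272 0.6693 -0.1679; -0.1353 0.0191 0.5237]  nu=[-2.0941, 2.5618, 0.0442]  x^+=[-2.4199, 1.5124, 0.2233]  P^+=[0.3115 -0.0208 -0.0691; -0.0208 0.1639 -0.0283; -0.0691 -0.0283 0.1081]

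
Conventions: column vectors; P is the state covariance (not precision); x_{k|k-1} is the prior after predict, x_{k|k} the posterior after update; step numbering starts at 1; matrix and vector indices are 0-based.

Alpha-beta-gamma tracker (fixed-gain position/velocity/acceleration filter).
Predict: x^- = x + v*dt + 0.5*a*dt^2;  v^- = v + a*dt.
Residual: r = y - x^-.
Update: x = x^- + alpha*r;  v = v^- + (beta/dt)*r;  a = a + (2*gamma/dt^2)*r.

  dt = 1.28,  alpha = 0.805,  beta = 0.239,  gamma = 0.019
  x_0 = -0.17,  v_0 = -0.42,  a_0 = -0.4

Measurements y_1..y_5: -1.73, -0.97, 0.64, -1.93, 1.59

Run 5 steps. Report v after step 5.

step 1: x_pred=-1.0353  r=-0.6947  x^+=-1.5945  v^+=-1.0617  a^+=-0.4161
step 2: x_pred=-3.2944  r=2.3244  x^+=-1.4233  v^+=-1.1603  a^+=-0.3622
step 3: x_pred=-3.2052  r=3.8452  x^+=-0.1098  v^+=-0.9060  a^+=-0.2730
step 4: x_pred=-1.4931  r=-0.4369  x^+=-1.8448  v^+=-1.3370  a^+=-0.2832
step 5: x_pred=-3.7881  r=5.3781  x^+=0.5413  v^+=-0.6952  a^+=-0.1584

v_post = -0.6952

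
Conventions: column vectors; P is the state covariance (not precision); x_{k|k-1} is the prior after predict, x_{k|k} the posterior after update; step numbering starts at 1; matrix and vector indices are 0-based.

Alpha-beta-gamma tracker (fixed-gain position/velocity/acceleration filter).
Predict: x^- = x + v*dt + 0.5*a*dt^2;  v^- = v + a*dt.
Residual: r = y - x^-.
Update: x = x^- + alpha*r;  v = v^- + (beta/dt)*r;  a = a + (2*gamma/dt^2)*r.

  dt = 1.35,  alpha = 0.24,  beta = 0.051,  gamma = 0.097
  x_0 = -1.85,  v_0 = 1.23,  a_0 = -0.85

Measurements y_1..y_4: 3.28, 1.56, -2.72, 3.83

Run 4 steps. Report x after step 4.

step 1: x_pred=-0.9641  r=4.2441  x^+=0.0545  v^+=0.2428  a^+=-0.3982
step 2: x_pred=0.0194  r=1.5406  x^+=0.3892  v^+=-0.2366  a^+=-0.2342
step 3: x_pred=-0.1437  r=-2.5763  x^+=-0.7620  v^+=-0.6501  a^+=-0.5085
step 4: x_pred=-2.1030  r=5.9330  x^+=-0.6791  v^+=-1.1125  a^+=0.1231

x_post = -0.6791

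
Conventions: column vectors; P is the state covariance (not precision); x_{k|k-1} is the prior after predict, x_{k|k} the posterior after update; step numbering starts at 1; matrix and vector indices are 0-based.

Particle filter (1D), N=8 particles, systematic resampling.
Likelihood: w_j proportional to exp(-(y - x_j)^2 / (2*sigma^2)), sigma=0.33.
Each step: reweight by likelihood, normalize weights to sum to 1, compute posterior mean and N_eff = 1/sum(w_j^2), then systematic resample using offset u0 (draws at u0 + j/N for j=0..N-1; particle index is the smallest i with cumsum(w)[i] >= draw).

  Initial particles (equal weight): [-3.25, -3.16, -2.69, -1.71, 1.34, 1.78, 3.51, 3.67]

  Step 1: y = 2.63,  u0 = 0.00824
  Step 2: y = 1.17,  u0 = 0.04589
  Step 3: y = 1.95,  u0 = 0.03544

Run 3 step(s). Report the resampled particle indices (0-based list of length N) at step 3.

step 1: w=[0.0000, 0.0000, 0.0000, 0.0000, 0.0067, 0.5016, 0.3953, 0.0965]  mean=2.6432  Neff=2.3969  idx=[5, 5, 5, 5, 5, 6, 6, 6]
step 2: w=[0.2000, 0.2000, 0.2000, 0.2000, 0.2000, 0.0000, 0.0000, 0.0000]  mean=1.7800  Neff=5.0000  idx=[0, 0, 1, 2, 2, 3, 3, 4]
step 3: w=[0.1250, 0.1250, 0.1250, 0.1250, 0.1250, 0.1250, 0.1250, 0.1250]  mean=1.7800  Neff=8.0000  idx=[0, 1, 2, 3, 4, 5, 6, 7]

resampled_idx = [0, 1, 2, 3, 4, 5, 6, 7]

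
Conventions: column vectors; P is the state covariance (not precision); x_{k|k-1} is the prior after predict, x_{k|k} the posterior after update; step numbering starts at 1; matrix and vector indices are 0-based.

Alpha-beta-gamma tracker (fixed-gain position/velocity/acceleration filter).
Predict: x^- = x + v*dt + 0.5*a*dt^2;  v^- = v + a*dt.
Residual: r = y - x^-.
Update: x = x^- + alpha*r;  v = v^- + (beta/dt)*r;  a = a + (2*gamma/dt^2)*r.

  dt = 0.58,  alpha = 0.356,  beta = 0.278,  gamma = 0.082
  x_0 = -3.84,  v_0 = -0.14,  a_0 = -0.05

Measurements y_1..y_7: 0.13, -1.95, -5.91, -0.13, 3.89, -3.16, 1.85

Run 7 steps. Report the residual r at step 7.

resid = 1.0706

step 1: x_pred=-3.9296  r=4.0596  x^+=-2.4844  v^+=1.7768  a^+=1.9291
step 2: x_pred=-1.1294  r=-0.8206  x^+=-1.4215  v^+=2.5024  a^+=1.5290
step 3: x_pred=0.2870  r=-6.1970  x^+=-1.9191  v^+=0.4189  a^+=-1.4921
step 4: x_pred=-1.9271  r=1.7971  x^+=-1.2873  v^+=0.4149  a^+=-0.6160
step 5: x_pred=-1.1503  r=5.0403  x^+=0.6440  v^+=2.4735  a^+=1.8413
step 6: x_pred=2.3883  r=-5.5483  x^+=0.4131  v^+=0.8820  a^+=-0.8636
step 7: x_pred=0.7794  r=1.0706  x^+=1.1606  v^+=0.8942  a^+=-0.3417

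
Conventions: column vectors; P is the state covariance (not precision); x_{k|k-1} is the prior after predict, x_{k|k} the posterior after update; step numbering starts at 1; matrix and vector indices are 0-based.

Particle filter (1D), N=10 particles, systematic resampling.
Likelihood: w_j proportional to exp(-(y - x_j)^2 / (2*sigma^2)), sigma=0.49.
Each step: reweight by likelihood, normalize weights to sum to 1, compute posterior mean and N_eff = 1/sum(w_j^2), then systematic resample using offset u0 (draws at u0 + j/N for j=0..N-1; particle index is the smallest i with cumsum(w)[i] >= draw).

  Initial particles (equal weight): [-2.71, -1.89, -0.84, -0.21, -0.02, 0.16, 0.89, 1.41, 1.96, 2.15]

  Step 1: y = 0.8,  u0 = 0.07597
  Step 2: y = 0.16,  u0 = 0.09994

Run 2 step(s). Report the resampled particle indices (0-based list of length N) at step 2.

resampled_idx = [0, 0, 1, 1, 2, 2, 3, 4, 5, 9]

step 1: w=[0.0000, 0.0000, 0.0016, 0.0514, 0.1061, 0.1834, 0.4233, 0.1983, 0.0261, 0.0097]  mean=0.7434  Neff=3.7477  idx=[4, 5, 5, 6, 6, 6, 6, 7, 7, 8]
step 2: w=[0.2158, 0.2309, 0.2309, 0.0761, 0.0761, 0.0761, 0.0761, 0.0089, 0.0089, 0.0003]  mean=0.3661  Neff=5.6665  idx=[0, 0, 1, 1, 2, 2, 3, 4, 5, 9]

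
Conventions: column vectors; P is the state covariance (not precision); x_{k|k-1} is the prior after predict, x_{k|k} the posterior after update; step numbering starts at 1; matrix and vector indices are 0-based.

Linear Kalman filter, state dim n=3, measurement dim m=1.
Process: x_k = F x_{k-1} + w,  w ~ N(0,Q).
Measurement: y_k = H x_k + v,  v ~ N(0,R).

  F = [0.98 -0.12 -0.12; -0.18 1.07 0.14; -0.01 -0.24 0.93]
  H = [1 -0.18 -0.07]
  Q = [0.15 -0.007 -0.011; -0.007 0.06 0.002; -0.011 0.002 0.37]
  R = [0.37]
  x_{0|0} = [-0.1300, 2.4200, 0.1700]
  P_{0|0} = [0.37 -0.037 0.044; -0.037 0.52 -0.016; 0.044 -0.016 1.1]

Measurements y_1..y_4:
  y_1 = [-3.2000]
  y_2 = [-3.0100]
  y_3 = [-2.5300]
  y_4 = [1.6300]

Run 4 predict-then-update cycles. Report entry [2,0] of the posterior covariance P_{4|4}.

P_post[2,0] = -0.0503

step 1: x^-=[-0.4382, 2.6366, -0.4214]  P^-=[0.5266 -0.1878 -0.0723; -0.1878 0.6961 -0.0117; -0.0723 -0.0117 1.3575]  S=[1.0032]  K=[0.5636; -0.3113; -0.1647]  nu=[-2.3167]  x^+=[-1.7440, 3.3578, -0.0399]  P^+=[0.2079 -0.0118 0.0208; -0.0118 0.5989 -0.0631; 0.0208 -0.0631 1.3303]
step 2: x^-=[-2.1072, 3.9011, -0.8255]  P^-=[0.3735 -0.1431 -0.1173; -0.1431 0.7631 -0.0428; -0.1173 -0.0428 1.5828]  S=[0.8428]  K=[0.4834; -0.3292; -0.2614]  nu=[-0.2584]  x^+=[-2.2321, 3.9862, -0.7580]  P^+=[0.1765 -0.0089 -0.0107; -0.0089 0.6718 -0.1153; -0.0107 -0.1153 1.5252]
step 3: x^-=[-2.5749, 4.5609, -1.6393]  P^-=[0.3525 -0.1446 -0.1617; -0.1446 0.8342 -0.0810; -0.1617 -0.0810 1.7795]  S=[0.8309]  K=[0.4692; -0.3479; -0.3271]  nu=[0.7511]  x^+=[-2.2225, 4.2996, -1.8849]  P^+=[0.1696 -0.0089 -0.0343; -0.0089 0.7336 -0.1755; -0.0343 -0.1755 1.6906]
step 4: x^-=[-2.4678, 4.7367, -2.7627]  P^-=[0.3529 -0.1490 -0.1948; -0.1490 0.8912 -0.1292; -0.1948 -0.1292 1.9534]  S=[0.8390]  K=[0.4688; -0.3581; -0.3675]  nu=[4.7570]  x^+=[-0.2376, 3.0335, -4.5108]  P^+=[0.1685 -0.0082 -0.0503; -0.0082 0.7836 -0.2396; -0.0503 -0.2396 1.8401]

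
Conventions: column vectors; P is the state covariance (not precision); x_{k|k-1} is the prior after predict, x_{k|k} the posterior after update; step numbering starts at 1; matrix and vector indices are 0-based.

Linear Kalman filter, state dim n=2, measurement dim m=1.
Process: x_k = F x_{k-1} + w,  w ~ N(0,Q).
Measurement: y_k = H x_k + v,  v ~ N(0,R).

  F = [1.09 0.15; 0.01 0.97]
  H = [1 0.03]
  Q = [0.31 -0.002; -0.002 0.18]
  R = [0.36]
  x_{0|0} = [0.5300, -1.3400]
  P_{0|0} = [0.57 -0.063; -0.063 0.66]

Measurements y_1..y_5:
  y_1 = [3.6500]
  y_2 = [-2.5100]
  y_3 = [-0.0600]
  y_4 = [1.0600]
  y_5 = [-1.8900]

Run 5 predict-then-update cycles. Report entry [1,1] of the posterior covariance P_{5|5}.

P_post[1,1] = 1.1320

step 1: x^-=[0.3767, -1.2945]  P^-=[0.9815 0.0335; 0.0335 0.7998]  S=[1.3442]  K=[0.7309; 0.0428]  nu=[3.3121]  x^+=[2.7975, -1.1527]  P^+=[0.2634 -0.0085; -0.0085 0.7974]
step 2: x^-=[2.8764, -1.0902]  P^-=[0.6381 0.1079; 0.1079 0.9301]  S=[1.0054]  K=[0.6379; 0.1351]  nu=[-5.3537]  x^+=[-0.5386, -1.8132]  P^+=[0.2290 0.0213; 0.0213 0.9118]
step 3: x^-=[-0.8591, -1.7642]  P^-=[0.6095 0.1557; 0.1557 1.0383]  S=[0.9798]  K=[0.6269; 0.1907]  nu=[0.8520]  x^+=[-0.3250, -1.6017]  P^+=[0.2245 0.0386; 0.0386 1.0027]
step 4: x^-=[-0.5945, -1.5569]  P^-=[0.6119 0.1872; 0.1872 1.1242]  S=[0.9842]  K=[0.6275; 0.2244]  nu=[1.7012]  x^+=[0.4730, -1.1751]  P^+=[0.2244 0.0486; 0.0486 1.0746]
step 5: x^-=[0.3393, -1.1351]  P^-=[0.6167 0.2082; 0.2082 1.1921]  S=[0.9903]  K=[0.6291; 0.2464]  nu=[-2.1952]  x^+=[-1.0417, -1.6760]  P^+=[0.2248 0.0547; 0.0547 1.1320]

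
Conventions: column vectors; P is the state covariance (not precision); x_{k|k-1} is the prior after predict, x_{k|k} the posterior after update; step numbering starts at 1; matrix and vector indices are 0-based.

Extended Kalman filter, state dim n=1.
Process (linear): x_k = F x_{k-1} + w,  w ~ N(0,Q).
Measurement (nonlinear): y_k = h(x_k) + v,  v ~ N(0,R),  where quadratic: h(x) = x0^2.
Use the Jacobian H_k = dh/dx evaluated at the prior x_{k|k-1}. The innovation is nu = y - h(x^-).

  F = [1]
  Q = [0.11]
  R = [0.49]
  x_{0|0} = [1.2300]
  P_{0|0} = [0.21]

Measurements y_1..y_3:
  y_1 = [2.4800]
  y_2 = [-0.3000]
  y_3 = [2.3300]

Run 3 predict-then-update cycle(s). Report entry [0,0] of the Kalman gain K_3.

step 1: x^-=[1.2300]  P^-=[0.3200]  H_jac=[2.4600]  S=[2.4265]  K=[0.3244]  nu=[0.9671]  x^+=[1.5437]  P^+=[0.0646]
step 2: x^-=[1.5437]  P^-=[0.1746]  H_jac=[3.0875]  S=[2.1546]  K=[0.2502]  nu=[-2.6831]  x^+=[0.8723]  P^+=[0.0397]
step 3: x^-=[0.8723]  P^-=[0.1497]  H_jac=[1.7447]  S=[0.9457]  K=[0.2762]  nu=[1.5690]  x^+=[1.3057]  P^+=[0.0776]

K[0,0] = 0.2762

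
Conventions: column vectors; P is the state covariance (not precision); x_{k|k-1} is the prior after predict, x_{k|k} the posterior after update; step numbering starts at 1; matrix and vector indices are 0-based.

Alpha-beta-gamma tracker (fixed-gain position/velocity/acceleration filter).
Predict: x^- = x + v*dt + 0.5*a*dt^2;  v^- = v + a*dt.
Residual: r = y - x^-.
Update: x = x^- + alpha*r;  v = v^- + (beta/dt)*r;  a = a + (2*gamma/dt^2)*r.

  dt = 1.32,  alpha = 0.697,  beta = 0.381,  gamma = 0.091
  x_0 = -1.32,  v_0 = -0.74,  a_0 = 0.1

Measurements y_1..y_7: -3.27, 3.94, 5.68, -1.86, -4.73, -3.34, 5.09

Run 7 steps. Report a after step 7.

step 1: x_pred=-2.2097  r=-1.0603  x^+=-2.9487  v^+=-0.9140  a^+=-0.0108
step 2: x_pred=-4.1646  r=8.1046  x^+=1.4843  v^+=1.4110  a^+=0.8358
step 3: x_pred=4.0750  r=1.6050  x^+=5.1937  v^+=2.9776  a^+=1.0034
step 4: x_pred=9.9983  r=-11.8583  x^+=1.7331  v^+=0.8794  a^+=-0.2352
step 5: x_pred=2.6889  r=-7.4189  x^+=-2.4821  v^+=-1.5724  a^+=-1.0101
step 6: x_pred=-5.4377  r=2.0977  x^+=-3.9756  v^+=-2.3003  a^+=-0.7910
step 7: x_pred=-7.7012  r=12.7912  x^+=1.2143  v^+=0.3475  a^+=0.5451

a_post = 0.5451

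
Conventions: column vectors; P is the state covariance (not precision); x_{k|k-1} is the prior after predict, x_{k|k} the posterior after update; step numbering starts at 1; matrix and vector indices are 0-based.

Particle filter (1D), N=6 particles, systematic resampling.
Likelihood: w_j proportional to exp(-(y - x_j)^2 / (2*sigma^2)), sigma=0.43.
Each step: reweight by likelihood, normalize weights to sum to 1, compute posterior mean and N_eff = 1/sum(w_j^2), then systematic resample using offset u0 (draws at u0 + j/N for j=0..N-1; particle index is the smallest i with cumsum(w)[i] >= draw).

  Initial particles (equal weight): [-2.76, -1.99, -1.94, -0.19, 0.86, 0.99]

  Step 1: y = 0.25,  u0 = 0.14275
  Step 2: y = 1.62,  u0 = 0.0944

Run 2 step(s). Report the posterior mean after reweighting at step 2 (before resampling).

step 1: w=[0.0000, 0.0000, 0.0000, 0.4997, 0.3084, 0.1919]  mean=0.3602  Neff=2.6202  idx=[3, 3, 3, 4, 5, 5]
step 2: w=[0.0002, 0.0002, 0.0002, 0.2346, 0.3825, 0.3825]  mean=0.9589  Neff=2.8770  idx=[3, 4, 4, 4, 5, 5]

post_mean = 0.9589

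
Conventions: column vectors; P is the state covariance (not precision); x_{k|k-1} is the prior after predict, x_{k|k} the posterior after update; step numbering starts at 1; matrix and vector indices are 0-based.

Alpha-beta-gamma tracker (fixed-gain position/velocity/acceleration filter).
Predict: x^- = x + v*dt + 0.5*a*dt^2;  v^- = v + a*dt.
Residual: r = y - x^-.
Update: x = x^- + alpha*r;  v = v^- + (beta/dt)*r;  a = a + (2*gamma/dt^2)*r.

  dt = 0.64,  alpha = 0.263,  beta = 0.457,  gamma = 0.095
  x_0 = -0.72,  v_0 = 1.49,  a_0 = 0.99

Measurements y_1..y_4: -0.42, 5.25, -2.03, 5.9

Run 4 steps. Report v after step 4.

v_post = 1.2525

step 1: x_pred=0.4364  r=-0.8564  x^+=0.2111  v^+=1.5121  a^+=0.5928
step 2: x_pred=1.3003  r=3.9497  x^+=2.3391  v^+=4.7118  a^+=2.4249
step 3: x_pred=5.8512  r=-7.8812  x^+=3.7785  v^+=0.6361  a^+=-1.2309
step 4: x_pred=3.9335  r=1.9665  x^+=4.4507  v^+=1.2525  a^+=-0.3187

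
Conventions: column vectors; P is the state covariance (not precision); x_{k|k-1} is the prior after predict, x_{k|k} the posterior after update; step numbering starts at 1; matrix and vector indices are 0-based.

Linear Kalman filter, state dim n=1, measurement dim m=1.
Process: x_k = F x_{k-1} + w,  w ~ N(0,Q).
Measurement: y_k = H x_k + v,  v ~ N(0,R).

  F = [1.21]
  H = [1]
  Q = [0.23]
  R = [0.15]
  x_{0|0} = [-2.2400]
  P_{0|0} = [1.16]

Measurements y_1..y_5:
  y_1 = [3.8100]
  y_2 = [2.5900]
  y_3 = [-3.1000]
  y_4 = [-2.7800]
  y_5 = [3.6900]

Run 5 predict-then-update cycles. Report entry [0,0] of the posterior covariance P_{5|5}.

step 1: x^-=[-2.7104]  P^-=[1.9284]  S=[2.0784]  K=[0.9278]  nu=[6.5204]  x^+=[3.3394]  P^+=[0.1392]
step 2: x^-=[4.0407]  P^-=[0.4338]  S=[0.5838]  K=[0.7430]  nu=[-1.4507]  x^+=[2.9628]  P^+=[0.1115]
step 3: x^-=[3.5849]  P^-=[0.3932]  S=[0.5432]  K=[0.7239]  nu=[-6.6849]  x^+=[-1.2540]  P^+=[0.1086]
step 4: x^-=[-1.5173]  P^-=[0.3890]  S=[0.5390]  K=[0.7217]  nu=[-1.2627]  x^+=[-2.4286]  P^+=[0.1083]
step 5: x^-=[-2.9386]  P^-=[0.3885]  S=[0.5385]  K=[0.7214]  nu=[6.6286]  x^+=[1.8436]  P^+=[0.1082]

P_post[0,0] = 0.1082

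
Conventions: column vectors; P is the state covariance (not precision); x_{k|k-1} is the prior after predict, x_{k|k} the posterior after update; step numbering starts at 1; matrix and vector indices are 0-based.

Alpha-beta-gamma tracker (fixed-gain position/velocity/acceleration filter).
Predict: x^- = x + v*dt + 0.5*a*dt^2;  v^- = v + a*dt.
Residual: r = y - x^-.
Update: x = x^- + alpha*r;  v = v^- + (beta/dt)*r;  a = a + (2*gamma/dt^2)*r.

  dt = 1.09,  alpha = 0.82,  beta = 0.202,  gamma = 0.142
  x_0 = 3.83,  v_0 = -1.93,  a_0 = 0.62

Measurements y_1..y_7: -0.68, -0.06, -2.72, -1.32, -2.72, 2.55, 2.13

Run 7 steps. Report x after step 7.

x_post = 2.5546

step 1: x_pred=2.0946  r=-2.7746  x^+=-0.1806  v^+=-1.7684  a^+=-0.0432
step 2: x_pred=-2.1338  r=2.0738  x^+=-0.4333  v^+=-1.4312  a^+=0.4525
step 3: x_pred=-1.7245  r=-0.9955  x^+=-2.5408  v^+=-1.1225  a^+=0.2145
step 4: x_pred=-3.6369  r=2.3169  x^+=-1.7370  v^+=-0.4593  a^+=0.7683
step 5: x_pred=-1.7812  r=-0.9388  x^+=-2.5510  v^+=0.2042  a^+=0.5439
step 6: x_pred=-2.0053  r=4.5553  x^+=1.7300  v^+=1.6413  a^+=1.6328
step 7: x_pred=4.4891  r=-2.3591  x^+=2.5546  v^+=2.9839  a^+=1.0689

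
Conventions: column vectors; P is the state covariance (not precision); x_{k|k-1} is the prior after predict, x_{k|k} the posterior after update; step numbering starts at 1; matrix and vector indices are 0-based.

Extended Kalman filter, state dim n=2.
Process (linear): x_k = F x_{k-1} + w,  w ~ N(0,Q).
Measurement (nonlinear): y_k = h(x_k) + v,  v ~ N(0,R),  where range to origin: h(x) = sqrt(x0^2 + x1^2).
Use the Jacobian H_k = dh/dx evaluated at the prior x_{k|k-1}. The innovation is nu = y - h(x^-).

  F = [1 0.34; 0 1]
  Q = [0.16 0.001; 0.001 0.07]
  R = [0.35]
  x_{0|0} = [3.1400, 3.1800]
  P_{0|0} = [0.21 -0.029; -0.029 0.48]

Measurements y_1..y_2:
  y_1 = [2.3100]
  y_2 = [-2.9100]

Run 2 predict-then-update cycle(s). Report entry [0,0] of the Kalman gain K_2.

step 1: x^-=[4.2212, 3.1800]  P^-=[0.4058 0.1352; 0.1352 0.5500]  H_jac=[0.7987 0.6017]  S=[0.9379]  K=[0.4323; 0.4680]  nu=[-2.9750]  x^+=[2.9352, 1.7878]  P^+=[0.2305 -0.0545; -0.0545 0.3446]
step 2: x^-=[3.5431, 1.7878]  P^-=[0.3933 0.0636; 0.0636 0.4146]  H_jac=[0.8928 0.4505]  S=[0.7988]  K=[0.4754; 0.3049]  nu=[-6.8786]  x^+=[0.2728, -0.3098]  P^+=[0.2127 -0.0522; -0.0522 0.3403]

K[0,0] = 0.4754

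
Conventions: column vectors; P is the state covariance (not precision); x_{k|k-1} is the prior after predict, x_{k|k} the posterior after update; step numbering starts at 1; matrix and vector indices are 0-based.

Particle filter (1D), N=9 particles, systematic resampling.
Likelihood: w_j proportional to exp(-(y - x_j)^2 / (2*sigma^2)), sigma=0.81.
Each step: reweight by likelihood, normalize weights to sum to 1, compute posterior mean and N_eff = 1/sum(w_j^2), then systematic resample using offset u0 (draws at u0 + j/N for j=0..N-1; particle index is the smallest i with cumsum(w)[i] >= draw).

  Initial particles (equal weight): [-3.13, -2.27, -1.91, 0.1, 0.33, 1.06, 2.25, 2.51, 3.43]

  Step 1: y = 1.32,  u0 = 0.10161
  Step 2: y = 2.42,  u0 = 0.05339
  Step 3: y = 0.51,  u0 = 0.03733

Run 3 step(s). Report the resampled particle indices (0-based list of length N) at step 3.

resampled_idx = [0, 0, 0, 1, 1, 2, 2, 2, 4]

step 1: w=[0.0000, 0.0000, 0.0001, 0.1220, 0.1797, 0.3603, 0.1962, 0.1289, 0.0127]  mean=1.2618  Neff=4.3058  idx=[3, 4, 5, 5, 5, 5, 6, 7, 8]
step 2: w=[0.0048, 0.0104, 0.0706, 0.0706, 0.0706, 0.0706, 0.2826, 0.2872, 0.1328]  mean=2.1153  Neff=4.9994  idx=[2, 4, 5, 6, 6, 7, 7, 7, 8]
step 3: w=[0.2914, 0.2914, 0.2914, 0.0365, 0.0365, 0.0174, 0.0174, 0.0174, 0.0006]  mean=1.2240  Neff=3.8714  idx=[0, 0, 0, 1, 1, 2, 2, 2, 4]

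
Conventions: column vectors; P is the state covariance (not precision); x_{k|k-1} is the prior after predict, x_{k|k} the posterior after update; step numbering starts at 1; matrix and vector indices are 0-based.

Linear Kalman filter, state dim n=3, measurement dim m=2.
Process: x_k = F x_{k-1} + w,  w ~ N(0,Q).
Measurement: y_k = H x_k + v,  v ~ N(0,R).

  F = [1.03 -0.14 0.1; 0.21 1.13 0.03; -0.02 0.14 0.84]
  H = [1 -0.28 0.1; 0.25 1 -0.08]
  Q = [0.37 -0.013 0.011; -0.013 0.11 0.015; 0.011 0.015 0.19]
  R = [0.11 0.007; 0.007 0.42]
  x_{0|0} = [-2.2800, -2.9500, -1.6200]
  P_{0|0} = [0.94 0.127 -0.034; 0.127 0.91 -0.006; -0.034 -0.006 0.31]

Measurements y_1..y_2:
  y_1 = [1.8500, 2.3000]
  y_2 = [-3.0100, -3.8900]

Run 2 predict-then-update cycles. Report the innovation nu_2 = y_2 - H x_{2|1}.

step 1: x^-=[-2.0974, -3.8609, -1.7282]  P^-=[1.3447 0.1890 -0.0102; 0.1890 1.3732 0.1520; -0.0102 0.1520 0.4260]  S=[1.4503 0.1502; 0.1502 1.9505]  K=[0.8690 0.2027; -0.2007 0.7374; -0.0132 0.0602]  nu=[3.0392, 6.5470]  x^+=[1.8711, 0.3571, -1.3746]  P^+=[0.1163 0.0602 -0.0248; 0.0602 0.2985 0.0649; -0.0248 0.0649 0.4189]
step 2: x^-=[1.7398, 0.7553, -1.1421]  P^-=[0.4792 0.0402 0.0187; 0.0402 0.5293 0.1302; 0.0187 0.1302 0.5072]  S=[0.6097 0.0269; 0.0269 0.9810]  K=[0.7644 0.1407; -0.1797 0.5441; 0.0499 0.0948]  nu=[-4.4241, -5.1716]  x^+=[-2.3693, -1.2634, -1.8528]  P^+=[0.0978 0.0384 -0.0198; 0.0384 0.2244 0.0848; -0.0198 0.0848 0.4966]

innov = [-4.4241, -5.1716]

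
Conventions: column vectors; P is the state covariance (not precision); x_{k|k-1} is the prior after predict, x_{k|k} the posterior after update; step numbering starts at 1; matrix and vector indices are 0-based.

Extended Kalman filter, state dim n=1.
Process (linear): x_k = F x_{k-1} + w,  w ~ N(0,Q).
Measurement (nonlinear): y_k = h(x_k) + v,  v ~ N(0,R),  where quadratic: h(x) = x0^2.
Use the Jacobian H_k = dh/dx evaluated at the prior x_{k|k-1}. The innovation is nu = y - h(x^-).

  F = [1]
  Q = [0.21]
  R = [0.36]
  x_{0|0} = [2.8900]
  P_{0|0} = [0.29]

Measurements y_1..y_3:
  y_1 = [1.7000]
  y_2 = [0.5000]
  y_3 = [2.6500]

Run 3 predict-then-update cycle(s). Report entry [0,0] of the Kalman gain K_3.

step 1: x^-=[2.8900]  P^-=[0.5000]  H_jac=[5.7800]  S=[17.0642]  K=[0.1694]  nu=[-6.6521]  x^+=[1.7634]  P^+=[0.0105]
step 2: x^-=[1.7634]  P^-=[0.2205]  H_jac=[3.5268]  S=[3.1032]  K=[0.2507]  nu=[-2.6096]  x^+=[1.1093]  P^+=[0.0256]
step 3: x^-=[1.1093]  P^-=[0.2356]  H_jac=[2.2186]  S=[1.5196]  K=[0.3440]  nu=[1.4194]  x^+=[1.5975]  P^+=[0.0558]

K[0,0] = 0.3440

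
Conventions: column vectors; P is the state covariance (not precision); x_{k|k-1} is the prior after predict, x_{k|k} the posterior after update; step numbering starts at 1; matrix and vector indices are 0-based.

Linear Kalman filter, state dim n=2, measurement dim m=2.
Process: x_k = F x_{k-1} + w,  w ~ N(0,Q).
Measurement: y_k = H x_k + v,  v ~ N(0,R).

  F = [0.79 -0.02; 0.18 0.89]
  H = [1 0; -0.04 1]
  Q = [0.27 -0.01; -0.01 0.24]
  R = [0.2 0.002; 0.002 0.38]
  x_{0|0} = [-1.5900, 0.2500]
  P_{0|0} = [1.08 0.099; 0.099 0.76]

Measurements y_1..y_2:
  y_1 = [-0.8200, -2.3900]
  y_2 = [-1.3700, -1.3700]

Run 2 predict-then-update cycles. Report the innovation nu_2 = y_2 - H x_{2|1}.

step 1: x^-=[-1.2611, -0.0637]  P^-=[0.9412 0.1993; 0.1993 0.9087]  S=[1.1412 0.1637; 0.1637 1.2743]  K=[0.8217 0.0213; 0.0746 0.6973]  nu=[0.4411, -2.3767]  x^+=[-0.9494, -1.6880]  P^+=[0.1644 0.0163; 0.0163 0.2658]
step 2: x^-=[-0.7162, -1.6732]  P^-=[0.3722 0.0201; 0.0201 0.4611]  S=[0.5722 0.0072; 0.0072 0.8401]  K=[0.6505 0.0006; 0.0282 0.5477]  nu=[-0.6538, 0.2746]  x^+=[-1.1413, -1.5413]  P^+=[0.1301 0.0067; 0.0067 0.2084]

innov = [-0.6538, 0.2746]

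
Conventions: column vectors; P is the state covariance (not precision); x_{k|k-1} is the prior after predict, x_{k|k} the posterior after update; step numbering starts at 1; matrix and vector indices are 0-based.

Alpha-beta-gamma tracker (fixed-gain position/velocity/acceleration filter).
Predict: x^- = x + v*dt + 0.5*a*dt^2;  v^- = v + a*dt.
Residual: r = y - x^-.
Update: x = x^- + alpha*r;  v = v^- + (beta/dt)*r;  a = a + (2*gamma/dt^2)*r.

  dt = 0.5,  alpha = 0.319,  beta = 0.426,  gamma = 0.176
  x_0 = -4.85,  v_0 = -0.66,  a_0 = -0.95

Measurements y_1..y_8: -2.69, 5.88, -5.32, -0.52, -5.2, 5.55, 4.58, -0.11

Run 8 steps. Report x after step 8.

step 1: x_pred=-5.2988  r=2.6088  x^+=-4.4666  v^+=1.0877  a^+=2.7231
step 2: x_pred=-3.5823  r=9.4623  x^+=-0.5639  v^+=10.5111  a^+=16.0461
step 3: x_pred=6.6975  r=-12.0175  x^+=2.8639  v^+=8.2953  a^+=-0.8745
step 4: x_pred=6.9022  r=-7.4222  x^+=4.5345  v^+=1.5343  a^+=-11.3250
step 5: x_pred=3.8861  r=-9.0861  x^+=0.9876  v^+=-11.8695  a^+=-24.1182
step 6: x_pred=-7.9619  r=13.5119  x^+=-3.6516  v^+=-12.4165  a^+=-5.0934
step 7: x_pred=-10.4965  r=15.0765  x^+=-5.6871  v^+=-2.1180  a^+=16.1344
step 8: x_pred=-4.7293  r=4.6193  x^+=-3.2557  v^+=9.8849  a^+=22.6383

x_post = -3.2557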